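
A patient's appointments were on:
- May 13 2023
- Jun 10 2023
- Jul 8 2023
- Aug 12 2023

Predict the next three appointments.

All dates are Saturdays, 28, 28, 35 days apart.
Specifically, the 2nd Saturday of each month.
September 2023 — 2nd Saturday is Sep 9 2023.
2nd Saturday of October 2023: Oct 14 2023.
2nd Saturday of November 2023: Nov 11 2023.

Sep 9 2023, Oct 14 2023, Nov 11 2023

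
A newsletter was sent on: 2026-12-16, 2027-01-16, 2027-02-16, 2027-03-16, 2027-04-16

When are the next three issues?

2027-05-16, 2027-06-16, 2027-07-16

The day-of-month is always 16 (31, 31, 28, 31 days between events).
So this recurs on the 16th of each month.
May 2027: 2027-05-16.
June 2027: 2027-06-16.
July 2027: 2027-07-16.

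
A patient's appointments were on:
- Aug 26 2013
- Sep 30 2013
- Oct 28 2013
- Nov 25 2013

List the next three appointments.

All Mondays; the gaps (35, 28, 28) vary with month length.
This is the last Monday of each month.
December 2013 ends with Monday Dec 30 2013.
Last Monday of January 2014: Jan 27 2014.
February 2014 ends with Monday Feb 24 2014.

Dec 30 2013, Jan 27 2014, Feb 24 2014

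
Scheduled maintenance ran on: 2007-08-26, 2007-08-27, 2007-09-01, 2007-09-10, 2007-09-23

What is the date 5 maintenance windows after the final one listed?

2008-01-26

Gaps: 1, 5, 9, 13 days — each gap is 4 larger than the previous one.
Next gap: 17 days. 2007-09-23 + 17 days = 2007-10-10.
Next gap: 21 days. 2007-10-10 + 21 days = 2007-10-31.
Next gap: 25 days. 2007-10-31 + 25 days = 2007-11-25.
Next gap: 29 days. 2007-11-25 + 29 days = 2007-12-24.
Next gap: 33 days. 2007-12-24 + 33 days = 2008-01-26.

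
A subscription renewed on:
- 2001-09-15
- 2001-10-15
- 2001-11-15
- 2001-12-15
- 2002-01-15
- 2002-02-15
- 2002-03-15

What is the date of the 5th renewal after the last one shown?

2002-08-15

Gaps: 30, 31, 30, 31, 31, 28 days — not constant. Every event is on the 15th of the month.
Pattern: the 15th of each month.
Next: April 2002 → 2002-04-15.
May 2002: 2002-05-15.
Next: June 2002 → 2002-06-15.
Next: July 2002 → 2002-07-15.
August 2002: 2002-08-15.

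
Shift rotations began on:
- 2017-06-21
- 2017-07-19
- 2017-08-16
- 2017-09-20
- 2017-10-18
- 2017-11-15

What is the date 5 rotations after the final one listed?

All dates are Wednesdays, 28, 28, 35, 28, 28 days apart.
Specifically, the 3rd Wednesday of each month.
December 2017 — 3rd Wednesday is 2017-12-20.
January 2018 — 3rd Wednesday is 2018-01-17.
February 2018 — 3rd Wednesday is 2018-02-21.
3rd Wednesday of March 2018: 2018-03-21.
April 2018 — 3rd Wednesday is 2018-04-18.

2018-04-18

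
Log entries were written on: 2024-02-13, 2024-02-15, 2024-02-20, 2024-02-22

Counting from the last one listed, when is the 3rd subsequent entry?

The gap pattern 2, 5, 2 repeats every 2 events.
These are the Tuesdays and Thursdays of each week.
The following Tuesday is 2024-02-27.
The following Thursday is 2024-02-29.
Next Tuesday: 2024-03-05.

2024-03-05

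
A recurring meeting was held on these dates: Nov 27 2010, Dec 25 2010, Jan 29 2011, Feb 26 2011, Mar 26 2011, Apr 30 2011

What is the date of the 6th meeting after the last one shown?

Every date is a Saturday; gaps 28, 35, 28, 28, 35 days.
Each is the last Saturday of its month (at least one falls on the 29th or later, ruling out '4th Saturday').
Last Saturday of May 2011: May 28 2011.
Last Saturday of June 2011: Jun 25 2011.
Last Saturday of July 2011: Jul 30 2011.
Last Saturday of August 2011: Aug 27 2011.
September 2011 ends with Saturday Sep 24 2011.
October 2011 ends with Saturday Oct 29 2011.

Oct 29 2011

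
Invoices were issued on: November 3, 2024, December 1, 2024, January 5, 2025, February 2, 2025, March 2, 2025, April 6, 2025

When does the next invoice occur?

May 4, 2025

Gaps: 28, 35, 28, 28, 35 days — a mix of 28 and 35. Every date is a Sunday.
Each is the 1st Sunday of its month.
1st Sunday of May 2025: May 4, 2025.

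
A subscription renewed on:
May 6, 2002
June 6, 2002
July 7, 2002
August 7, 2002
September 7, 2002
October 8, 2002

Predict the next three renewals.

November 8, 2002; December 9, 2002; January 9, 2003

Gaps between consecutive events: 31, 31, 31, 31, 31 days — a constant 31-day interval.
October 8, 2002 + 31 days = November 8, 2002.
November 8, 2002 + 31 days = December 9, 2002.
December 9, 2002 + 31 days = January 9, 2003.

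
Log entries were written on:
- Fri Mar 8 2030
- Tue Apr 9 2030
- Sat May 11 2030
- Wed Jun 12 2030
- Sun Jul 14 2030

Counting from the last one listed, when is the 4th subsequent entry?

Tue Nov 19 2030

The spacing is 32, 32, 32, 32 days — always 32 days.
Sun Jul 14 2030 + 32 days = Thu Aug 15 2030.
Thu Aug 15 2030 + 32 days = Mon Sep 16 2030.
Mon Sep 16 2030 + 32 days = Fri Oct 18 2030.
Fri Oct 18 2030 + 32 days = Tue Nov 19 2030.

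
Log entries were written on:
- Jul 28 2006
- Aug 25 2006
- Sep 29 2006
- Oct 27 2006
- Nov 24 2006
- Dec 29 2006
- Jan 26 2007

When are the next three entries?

Feb 23 2007, Mar 30 2007, Apr 27 2007

Every date is a Friday; gaps 28, 35, 28, 28, 35, 28 days.
Each is the last Friday of its month (at least one falls on the 29th or later, ruling out '4th Friday').
Last Friday of February 2007: Feb 23 2007.
March 2007 ends with Friday Mar 30 2007.
April 2007 ends with Friday Apr 27 2007.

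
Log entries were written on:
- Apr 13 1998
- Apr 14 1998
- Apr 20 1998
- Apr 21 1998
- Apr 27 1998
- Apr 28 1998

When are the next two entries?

May 4 1998, May 5 1998

The gap pattern 1, 6, 1, 6, 1 repeats every 2 events.
These are the Mondays and Tuesdays of each week.
Next Monday: May 4 1998.
The following Tuesday is May 5 1998.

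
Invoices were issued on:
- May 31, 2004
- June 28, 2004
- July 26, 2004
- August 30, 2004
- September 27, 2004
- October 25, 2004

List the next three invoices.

These are Mondays with 28, 28, 35, 28, 28-day gaps.
Each is the final Monday of its month — May 31, 2004 is past the 28th, so '4th Monday' doesn't fit.
Last Monday of November 2004: November 29, 2004.
Last Monday of December 2004: December 27, 2004.
January 2005 ends with Monday January 31, 2005.

November 29, 2004; December 27, 2004; January 31, 2005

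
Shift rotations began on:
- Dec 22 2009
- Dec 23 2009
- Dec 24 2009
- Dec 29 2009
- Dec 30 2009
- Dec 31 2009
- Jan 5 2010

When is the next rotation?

Gaps: 1, 1, 5, 1, 1, 5 days — not constant, but cyclic with period 3.
The events fall on every Tuesday, Wednesday and Thursday.
Next Wednesday: Jan 6 2010.

Jan 6 2010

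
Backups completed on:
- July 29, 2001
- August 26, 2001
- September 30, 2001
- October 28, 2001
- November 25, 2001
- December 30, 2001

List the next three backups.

These are Sundays with 28, 35, 28, 28, 35-day gaps.
Each is the final Sunday of its month — July 29, 2001 is past the 28th, so '4th Sunday' doesn't fit.
Last Sunday of January 2002: January 27, 2002.
Last Sunday of February 2002: February 24, 2002.
Last Sunday of March 2002: March 31, 2002.

January 27, 2002; February 24, 2002; March 31, 2002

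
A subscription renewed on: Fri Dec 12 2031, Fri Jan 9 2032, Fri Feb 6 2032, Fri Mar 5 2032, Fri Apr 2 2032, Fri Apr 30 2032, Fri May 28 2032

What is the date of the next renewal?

The spacing is 28, 28, 28, 28, 28, 28 days — always 28 days.
Fri May 28 2032 + 28 days = Fri Jun 25 2032.

Fri Jun 25 2032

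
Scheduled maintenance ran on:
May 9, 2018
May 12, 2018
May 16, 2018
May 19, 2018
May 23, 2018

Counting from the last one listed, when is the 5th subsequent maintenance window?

Every event lands on a Wednesday or Saturday (gaps cycle 3, 4, 3, 4).
So the schedule is: every Wednesday and Saturday.
The following Saturday is May 26, 2018.
Next Wednesday: May 30, 2018.
The following Saturday is June 2, 2018.
The following Wednesday is June 6, 2018.
Next Saturday: June 9, 2018.

June 9, 2018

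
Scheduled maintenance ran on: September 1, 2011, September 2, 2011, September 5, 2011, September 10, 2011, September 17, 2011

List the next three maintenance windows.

Gaps: 1, 3, 5, 7 days — each gap is 2 larger than the previous one.
Next gap: 9 days. September 17, 2011 + 9 days = September 26, 2011.
Next gap: 11 days. September 26, 2011 + 11 days = October 7, 2011.
Next gap: 13 days. October 7, 2011 + 13 days = October 20, 2011.

September 26, 2011; October 7, 2011; October 20, 2011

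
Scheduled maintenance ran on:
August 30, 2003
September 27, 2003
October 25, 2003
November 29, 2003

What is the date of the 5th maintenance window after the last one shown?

April 24, 2004

All Saturdays; the gaps (28, 28, 35) vary with month length.
This is the last Saturday of each month.
Last Saturday of December 2003: December 27, 2003.
January 2004 ends with Saturday January 31, 2004.
February 2004 ends with Saturday February 28, 2004.
March 2004 ends with Saturday March 27, 2004.
Last Saturday of April 2004: April 24, 2004.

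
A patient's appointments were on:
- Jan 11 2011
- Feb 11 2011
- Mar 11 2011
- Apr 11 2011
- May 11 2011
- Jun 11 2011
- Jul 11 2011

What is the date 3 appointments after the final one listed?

Oct 11 2011

Each date is the 11th; the gaps (31, 28, 31, 30, 31, 30) track the month lengths.
The rule is the 11th of each month.
August 2011: Aug 11 2011.
Next: September 2011 → Sep 11 2011.
Next: October 2011 → Oct 11 2011.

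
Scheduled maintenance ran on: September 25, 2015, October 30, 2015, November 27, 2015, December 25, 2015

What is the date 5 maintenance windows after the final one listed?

May 27, 2016

These are Fridays with 35, 28, 28-day gaps.
Each is the final Friday of its month — October 30, 2015 is past the 28th, so '4th Friday' doesn't fit.
Last Friday of January 2016: January 29, 2016.
February 2016 ends with Friday February 26, 2016.
Last Friday of March 2016: March 25, 2016.
Last Friday of April 2016: April 29, 2016.
May 2016 ends with Friday May 27, 2016.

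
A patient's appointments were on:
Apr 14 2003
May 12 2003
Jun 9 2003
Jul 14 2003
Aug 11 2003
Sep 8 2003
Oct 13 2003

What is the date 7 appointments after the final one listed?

Gaps: 28, 28, 35, 28, 28, 35 days — a mix of 28 and 35. Every date is a Monday.
Each is the 2nd Monday of its month.
2nd Monday of November 2003: Nov 10 2003.
2nd Monday of December 2003: Dec 8 2003.
January 2004 — 2nd Monday is Jan 12 2004.
2nd Monday of February 2004: Feb 9 2004.
2nd Monday of March 2004: Mar 8 2004.
April 2004 — 2nd Monday is Apr 12 2004.
2nd Monday of May 2004: May 10 2004.

May 10 2004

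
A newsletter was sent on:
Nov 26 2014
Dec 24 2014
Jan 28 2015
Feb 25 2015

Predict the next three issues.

All dates are Wednesdays, 28, 35, 28 days apart.
Specifically, the 4th Wednesday of each month.
4th Wednesday of March 2015: Mar 25 2015.
4th Wednesday of April 2015: Apr 22 2015.
May 2015 — 4th Wednesday is May 27 2015.

Mar 25 2015, Apr 22 2015, May 27 2015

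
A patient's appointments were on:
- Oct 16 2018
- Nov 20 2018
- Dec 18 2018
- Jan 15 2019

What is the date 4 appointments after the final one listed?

May 21 2019

These are Tuesdays at 28- or 35-day spacing (35, 28, 28).
The pattern: 3rd Tuesday of the month.
February 2019 — 3rd Tuesday is Feb 19 2019.
March 2019 — 3rd Tuesday is Mar 19 2019.
April 2019 — 3rd Tuesday is Apr 16 2019.
3rd Tuesday of May 2019: May 21 2019.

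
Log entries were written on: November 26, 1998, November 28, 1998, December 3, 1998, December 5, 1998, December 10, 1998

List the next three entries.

December 12, 1998; December 17, 1998; December 19, 1998

Every event lands on a Thursday or Saturday (gaps cycle 2, 5, 2, 5).
So the schedule is: every Thursday and Saturday.
Next Saturday: December 12, 1998.
The following Thursday is December 17, 1998.
The following Saturday is December 19, 1998.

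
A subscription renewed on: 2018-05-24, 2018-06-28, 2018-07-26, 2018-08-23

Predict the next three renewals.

2018-09-27, 2018-10-25, 2018-11-22

Gaps: 35, 28, 28 days — a mix of 28 and 35. Every date is a Thursday.
Each is the 4th Thursday of its month.
4th Thursday of September 2018: 2018-09-27.
October 2018 — 4th Thursday is 2018-10-25.
4th Thursday of November 2018: 2018-11-22.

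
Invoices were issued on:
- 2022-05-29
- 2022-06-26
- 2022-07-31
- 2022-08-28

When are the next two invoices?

2022-09-25, 2022-10-30

Every date is a Sunday; gaps 28, 35, 28 days.
Each is the last Sunday of its month (at least one falls on the 29th or later, ruling out '4th Sunday').
September 2022 ends with Sunday 2022-09-25.
October 2022 ends with Sunday 2022-10-30.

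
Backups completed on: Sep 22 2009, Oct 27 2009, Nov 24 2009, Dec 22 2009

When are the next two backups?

Gaps: 35, 28, 28 days — a mix of 28 and 35. Every date is a Tuesday.
Each is the 4th Tuesday of its month.
January 2010 — 4th Tuesday is Jan 26 2010.
February 2010 — 4th Tuesday is Feb 23 2010.

Jan 26 2010, Feb 23 2010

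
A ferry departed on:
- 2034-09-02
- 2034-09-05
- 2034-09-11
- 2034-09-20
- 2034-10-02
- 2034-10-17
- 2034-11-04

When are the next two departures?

2034-11-25, 2034-12-19

Intervals are 3, 6, 9, 12, 15, 18 days — an arithmetic progression with common difference 3.
Next gap: 21 days. 2034-11-04 + 21 days = 2034-11-25.
Next gap: 24 days. 2034-11-25 + 24 days = 2034-12-19.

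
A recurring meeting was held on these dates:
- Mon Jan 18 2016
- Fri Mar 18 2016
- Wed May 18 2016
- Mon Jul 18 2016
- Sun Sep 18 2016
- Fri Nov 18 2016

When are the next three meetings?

Wed Jan 18 2017, Sat Mar 18 2017, Thu May 18 2017

Each date is the 18th; the gaps (60, 61, 61, 62, 61) track the month lengths.
The rule is the 18th of every 2 months.
Next: January 2017 → Wed Jan 18 2017.
March 2017: Sat Mar 18 2017.
May 2017: Thu May 18 2017.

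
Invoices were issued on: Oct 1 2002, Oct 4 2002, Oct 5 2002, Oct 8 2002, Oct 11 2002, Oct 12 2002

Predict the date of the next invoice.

Oct 15 2002

Gaps: 3, 1, 3, 3, 1 days — not constant, but cyclic with period 3.
The events fall on every Tuesday, Friday and Saturday.
The following Tuesday is Oct 15 2002.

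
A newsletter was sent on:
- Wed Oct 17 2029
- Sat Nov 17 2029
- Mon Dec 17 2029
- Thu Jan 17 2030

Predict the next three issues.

The day-of-month is always 17 (31, 30, 31 days between events).
So this recurs on the 17th of each month.
Next: February 2030 → Sun Feb 17 2030.
March 2030: Sun Mar 17 2030.
April 2030: Wed Apr 17 2030.

Sun Feb 17 2030, Sun Mar 17 2030, Wed Apr 17 2030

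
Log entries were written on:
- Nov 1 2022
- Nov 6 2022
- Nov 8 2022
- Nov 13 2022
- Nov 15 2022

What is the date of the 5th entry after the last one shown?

The gap pattern 5, 2, 5, 2 repeats every 2 events.
These are the Tuesdays and Sundays of each week.
The following Sunday is Nov 20 2022.
The following Tuesday is Nov 22 2022.
Next Sunday: Nov 27 2022.
Next Tuesday: Nov 29 2022.
Next Sunday: Dec 4 2022.

Dec 4 2022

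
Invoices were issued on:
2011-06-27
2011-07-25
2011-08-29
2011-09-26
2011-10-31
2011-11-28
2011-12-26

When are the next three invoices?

Every date is a Monday; gaps 28, 35, 28, 35, 28, 28 days.
Each is the last Monday of its month (at least one falls on the 29th or later, ruling out '4th Monday').
Last Monday of January 2012: 2012-01-30.
Last Monday of February 2012: 2012-02-27.
Last Monday of March 2012: 2012-03-26.

2012-01-30, 2012-02-27, 2012-03-26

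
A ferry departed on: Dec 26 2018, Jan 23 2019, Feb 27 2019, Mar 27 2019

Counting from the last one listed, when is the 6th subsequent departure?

Sep 25 2019

These are Wednesdays at 28- or 35-day spacing (28, 35, 28).
The pattern: 4th Wednesday of the month.
April 2019 — 4th Wednesday is Apr 24 2019.
4th Wednesday of May 2019: May 22 2019.
June 2019 — 4th Wednesday is Jun 26 2019.
July 2019 — 4th Wednesday is Jul 24 2019.
August 2019 — 4th Wednesday is Aug 28 2019.
4th Wednesday of September 2019: Sep 25 2019.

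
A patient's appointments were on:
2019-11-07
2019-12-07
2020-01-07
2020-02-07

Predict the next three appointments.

Gaps: 30, 31, 31 days — not constant. Every event is on the 7th of the month.
Pattern: the 7th of each month.
March 2020: 2020-03-07.
April 2020: 2020-04-07.
Next: May 2020 → 2020-05-07.

2020-03-07, 2020-04-07, 2020-05-07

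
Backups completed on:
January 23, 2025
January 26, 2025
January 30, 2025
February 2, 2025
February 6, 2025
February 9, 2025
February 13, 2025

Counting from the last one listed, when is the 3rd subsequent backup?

Every event lands on a Thursday or Sunday (gaps cycle 3, 4, 3, 4, 3, 4).
So the schedule is: every Thursday and Sunday.
The following Sunday is February 16, 2025.
Next Thursday: February 20, 2025.
The following Sunday is February 23, 2025.

February 23, 2025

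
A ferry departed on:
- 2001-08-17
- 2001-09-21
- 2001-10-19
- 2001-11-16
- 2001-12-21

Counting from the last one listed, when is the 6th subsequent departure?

2002-06-21

Gaps: 35, 28, 28, 35 days — a mix of 28 and 35. Every date is a Friday.
Each is the 3rd Friday of its month.
3rd Friday of January 2002: 2002-01-18.
3rd Friday of February 2002: 2002-02-15.
3rd Friday of March 2002: 2002-03-15.
3rd Friday of April 2002: 2002-04-19.
May 2002 — 3rd Friday is 2002-05-17.
June 2002 — 3rd Friday is 2002-06-21.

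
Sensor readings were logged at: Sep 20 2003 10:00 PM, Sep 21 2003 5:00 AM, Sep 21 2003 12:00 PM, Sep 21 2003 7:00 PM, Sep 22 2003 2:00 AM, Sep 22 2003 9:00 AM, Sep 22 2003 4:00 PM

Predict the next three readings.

The interval is a steady 7 hours (7, 7, 7, 7, 7, 7).
Sep 22 2003 4:00 PM + 7 h = Sep 22 2003 11:00 PM.
Sep 22 2003 11:00 PM + 7 h = Sep 23 2003 6:00 AM.
Sep 23 2003 6:00 AM + 7 h = Sep 23 2003 1:00 PM.

Sep 22 2003 11:00 PM, Sep 23 2003 6:00 AM, Sep 23 2003 1:00 PM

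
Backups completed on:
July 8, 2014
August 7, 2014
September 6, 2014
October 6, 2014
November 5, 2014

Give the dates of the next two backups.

December 5, 2014; January 4, 2015

Gaps between consecutive events: 30, 30, 30, 30 days — a constant 30-day interval.
November 5, 2014 + 30 days = December 5, 2014.
December 5, 2014 + 30 days = January 4, 2015.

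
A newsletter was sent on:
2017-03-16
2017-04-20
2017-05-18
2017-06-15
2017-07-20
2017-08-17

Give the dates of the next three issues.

Gaps: 35, 28, 28, 35, 28 days — a mix of 28 and 35. Every date is a Thursday.
Each is the 3rd Thursday of its month.
September 2017 — 3rd Thursday is 2017-09-21.
October 2017 — 3rd Thursday is 2017-10-19.
November 2017 — 3rd Thursday is 2017-11-16.

2017-09-21, 2017-10-19, 2017-11-16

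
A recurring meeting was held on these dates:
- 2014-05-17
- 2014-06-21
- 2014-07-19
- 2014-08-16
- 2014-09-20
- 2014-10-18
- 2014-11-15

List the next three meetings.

2014-12-20, 2015-01-17, 2015-02-21

All dates are Saturdays, 35, 28, 28, 35, 28, 28 days apart.
Specifically, the 3rd Saturday of each month.
3rd Saturday of December 2014: 2014-12-20.
3rd Saturday of January 2015: 2015-01-17.
3rd Saturday of February 2015: 2015-02-21.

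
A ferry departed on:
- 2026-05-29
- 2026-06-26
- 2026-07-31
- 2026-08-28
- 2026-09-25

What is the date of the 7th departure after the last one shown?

2027-04-30

Every date is a Friday; gaps 28, 35, 28, 28 days.
Each is the last Friday of its month (at least one falls on the 29th or later, ruling out '4th Friday').
October 2026 ends with Friday 2026-10-30.
November 2026 ends with Friday 2026-11-27.
Last Friday of December 2026: 2026-12-25.
January 2027 ends with Friday 2027-01-29.
Last Friday of February 2027: 2027-02-26.
March 2027 ends with Friday 2027-03-26.
Last Friday of April 2027: 2027-04-30.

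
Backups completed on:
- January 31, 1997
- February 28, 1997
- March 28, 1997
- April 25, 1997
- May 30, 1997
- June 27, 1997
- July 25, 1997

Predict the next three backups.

August 29, 1997; September 26, 1997; October 31, 1997

These are Fridays with 28, 28, 28, 35, 28, 28-day gaps.
Each is the final Friday of its month — January 31, 1997 is past the 28th, so '4th Friday' doesn't fit.
Last Friday of August 1997: August 29, 1997.
Last Friday of September 1997: September 26, 1997.
Last Friday of October 1997: October 31, 1997.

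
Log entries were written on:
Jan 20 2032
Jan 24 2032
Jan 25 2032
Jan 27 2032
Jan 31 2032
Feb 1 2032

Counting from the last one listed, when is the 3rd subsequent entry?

The gap pattern 4, 1, 2, 4, 1 repeats every 3 events.
These are the Tuesdays, Saturdays and Sundays of each week.
The following Tuesday is Feb 3 2032.
Next Saturday: Feb 7 2032.
The following Sunday is Feb 8 2032.

Feb 8 2032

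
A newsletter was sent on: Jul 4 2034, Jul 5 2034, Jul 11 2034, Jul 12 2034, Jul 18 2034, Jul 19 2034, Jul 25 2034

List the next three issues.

Jul 26 2034, Aug 1 2034, Aug 2 2034

Gaps: 1, 6, 1, 6, 1, 6 days — not constant, but cyclic with period 2.
The events fall on every Tuesday and Wednesday.
The following Wednesday is Jul 26 2034.
The following Tuesday is Aug 1 2034.
Next Wednesday: Aug 2 2034.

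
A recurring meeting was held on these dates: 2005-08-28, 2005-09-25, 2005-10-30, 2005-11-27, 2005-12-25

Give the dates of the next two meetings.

2006-01-29, 2006-02-26

These are Sundays with 28, 35, 28, 28-day gaps.
Each is the final Sunday of its month — 2005-10-30 is past the 28th, so '4th Sunday' doesn't fit.
January 2006 ends with Sunday 2006-01-29.
Last Sunday of February 2006: 2006-02-26.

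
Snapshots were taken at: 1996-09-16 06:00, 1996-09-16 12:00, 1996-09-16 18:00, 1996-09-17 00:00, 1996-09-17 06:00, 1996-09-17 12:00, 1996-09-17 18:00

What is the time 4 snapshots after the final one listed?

Gaps: 6, 6, 6, 6, 6, 6 hours — each event is 6 hours after the previous one.
1996-09-17 18:00 + 6 h = 1996-09-18 00:00.
1996-09-18 00:00 + 6 h = 1996-09-18 06:00.
1996-09-18 06:00 + 6 h = 1996-09-18 12:00.
1996-09-18 12:00 + 6 h = 1996-09-18 18:00.

1996-09-18 18:00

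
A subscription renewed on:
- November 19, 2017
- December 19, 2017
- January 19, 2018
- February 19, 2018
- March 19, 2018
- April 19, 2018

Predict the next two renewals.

May 19, 2018; June 19, 2018

Gaps: 30, 31, 31, 28, 31 days — not constant. Every event is on the 19th of the month.
Pattern: the 19th of each month.
Next: May 2018 → May 19, 2018.
June 2018: June 19, 2018.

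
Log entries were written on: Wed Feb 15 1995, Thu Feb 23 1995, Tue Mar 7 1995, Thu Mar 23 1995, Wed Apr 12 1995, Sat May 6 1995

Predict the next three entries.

Intervals are 8, 12, 16, 20, 24 days — an arithmetic progression with common difference 4.
Next gap: 28 days. Sat May 6 1995 + 28 days = Sat Jun 3 1995.
Next gap: 32 days. Sat Jun 3 1995 + 32 days = Wed Jul 5 1995.
Next gap: 36 days. Wed Jul 5 1995 + 36 days = Thu Aug 10 1995.

Sat Jun 3 1995, Wed Jul 5 1995, Thu Aug 10 1995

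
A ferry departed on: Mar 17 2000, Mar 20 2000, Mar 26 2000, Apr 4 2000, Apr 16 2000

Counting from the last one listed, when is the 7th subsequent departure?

Intervals are 3, 6, 9, 12 days — an arithmetic progression with common difference 3.
Next gap: 15 days. Apr 16 2000 + 15 days = May 1 2000.
Next gap: 18 days. May 1 2000 + 18 days = May 19 2000.
Next gap: 21 days. May 19 2000 + 21 days = Jun 9 2000.
Next gap: 24 days. Jun 9 2000 + 24 days = Jul 3 2000.
Next gap: 27 days. Jul 3 2000 + 27 days = Jul 30 2000.
Next gap: 30 days. Jul 30 2000 + 30 days = Aug 29 2000.
Next gap: 33 days. Aug 29 2000 + 33 days = Oct 1 2000.

Oct 1 2000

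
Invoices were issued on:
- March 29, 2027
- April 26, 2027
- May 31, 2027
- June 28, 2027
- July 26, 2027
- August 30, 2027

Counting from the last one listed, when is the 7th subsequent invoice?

These are Mondays with 28, 35, 28, 28, 35-day gaps.
Each is the final Monday of its month — March 29, 2027 is past the 28th, so '4th Monday' doesn't fit.
September 2027 ends with Monday September 27, 2027.
October 2027 ends with Monday October 25, 2027.
November 2027 ends with Monday November 29, 2027.
Last Monday of December 2027: December 27, 2027.
Last Monday of January 2028: January 31, 2028.
February 2028 ends with Monday February 28, 2028.
March 2028 ends with Monday March 27, 2028.

March 27, 2028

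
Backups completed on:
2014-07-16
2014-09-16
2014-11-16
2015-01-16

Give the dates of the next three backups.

2015-03-16, 2015-05-16, 2015-07-16

Gaps: 62, 61, 61 days — not constant. Every event is on the 16th of the month.
Pattern: the 16th of every 2 months.
March 2015: 2015-03-16.
May 2015: 2015-05-16.
Next: July 2015 → 2015-07-16.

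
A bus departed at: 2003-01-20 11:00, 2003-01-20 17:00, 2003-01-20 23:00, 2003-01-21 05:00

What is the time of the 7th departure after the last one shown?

Gaps: 6, 6, 6 hours — each event is 6 hours after the previous one.
2003-01-21 05:00 + 6 h = 2003-01-21 11:00.
2003-01-21 11:00 + 6 h = 2003-01-21 17:00.
2003-01-21 17:00 + 6 h = 2003-01-21 23:00.
2003-01-21 23:00 + 6 h = 2003-01-22 05:00.
2003-01-22 05:00 + 6 h = 2003-01-22 11:00.
2003-01-22 11:00 + 6 h = 2003-01-22 17:00.
2003-01-22 17:00 + 6 h = 2003-01-22 23:00.

2003-01-22 23:00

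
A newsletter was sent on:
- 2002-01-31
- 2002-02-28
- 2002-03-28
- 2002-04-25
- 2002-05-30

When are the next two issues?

2002-06-27, 2002-07-25

Every date is a Thursday; gaps 28, 28, 28, 35 days.
Each is the last Thursday of its month (at least one falls on the 29th or later, ruling out '4th Thursday').
June 2002 ends with Thursday 2002-06-27.
July 2002 ends with Thursday 2002-07-25.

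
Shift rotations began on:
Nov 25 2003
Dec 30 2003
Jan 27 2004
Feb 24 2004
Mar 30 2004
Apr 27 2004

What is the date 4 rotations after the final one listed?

Every date is a Tuesday; gaps 35, 28, 28, 35, 28 days.
Each is the last Tuesday of its month (at least one falls on the 29th or later, ruling out '4th Tuesday').
Last Tuesday of May 2004: May 25 2004.
June 2004 ends with Tuesday Jun 29 2004.
July 2004 ends with Tuesday Jul 27 2004.
Last Tuesday of August 2004: Aug 31 2004.

Aug 31 2004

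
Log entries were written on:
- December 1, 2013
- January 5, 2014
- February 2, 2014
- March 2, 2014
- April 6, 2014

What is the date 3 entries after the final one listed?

These are Sundays at 28- or 35-day spacing (35, 28, 28, 35).
The pattern: 1st Sunday of the month.
1st Sunday of May 2014: May 4, 2014.
1st Sunday of June 2014: June 1, 2014.
1st Sunday of July 2014: July 6, 2014.

July 6, 2014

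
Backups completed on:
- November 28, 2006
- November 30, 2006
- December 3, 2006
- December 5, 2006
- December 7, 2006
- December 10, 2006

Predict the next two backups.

December 12, 2006; December 14, 2006

The gap pattern 2, 3, 2, 2, 3 repeats every 3 events.
These are the Tuesdays, Thursdays and Sundays of each week.
Next Tuesday: December 12, 2006.
The following Thursday is December 14, 2006.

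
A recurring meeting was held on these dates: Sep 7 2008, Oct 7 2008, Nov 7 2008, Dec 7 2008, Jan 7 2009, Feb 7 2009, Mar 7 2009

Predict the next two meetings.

Each date is the 7th; the gaps (30, 31, 30, 31, 31, 28) track the month lengths.
The rule is the 7th of each month.
Next: April 2009 → Apr 7 2009.
Next: May 2009 → May 7 2009.

Apr 7 2009, May 7 2009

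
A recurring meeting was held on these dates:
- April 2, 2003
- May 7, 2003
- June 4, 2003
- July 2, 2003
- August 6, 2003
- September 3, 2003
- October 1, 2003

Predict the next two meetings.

November 5, 2003; December 3, 2003

Gaps: 35, 28, 28, 35, 28, 28 days — a mix of 28 and 35. Every date is a Wednesday.
Each is the 1st Wednesday of its month.
1st Wednesday of November 2003: November 5, 2003.
1st Wednesday of December 2003: December 3, 2003.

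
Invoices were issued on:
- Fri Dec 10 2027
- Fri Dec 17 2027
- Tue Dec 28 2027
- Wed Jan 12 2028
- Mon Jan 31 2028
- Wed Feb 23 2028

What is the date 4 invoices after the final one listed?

Intervals are 7, 11, 15, 19, 23 days — an arithmetic progression with common difference 4.
Next gap: 27 days. Wed Feb 23 2028 + 27 days = Tue Mar 21 2028.
Next gap: 31 days. Tue Mar 21 2028 + 31 days = Fri Apr 21 2028.
Next gap: 35 days. Fri Apr 21 2028 + 35 days = Fri May 26 2028.
Next gap: 39 days. Fri May 26 2028 + 39 days = Tue Jul 4 2028.

Tue Jul 4 2028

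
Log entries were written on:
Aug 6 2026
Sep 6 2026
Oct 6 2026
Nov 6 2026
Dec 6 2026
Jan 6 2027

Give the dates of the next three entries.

Each date is the 6th; the gaps (31, 30, 31, 30, 31) track the month lengths.
The rule is the 6th of each month.
February 2027: Feb 6 2027.
Next: March 2027 → Mar 6 2027.
April 2027: Apr 6 2027.

Feb 6 2027, Mar 6 2027, Apr 6 2027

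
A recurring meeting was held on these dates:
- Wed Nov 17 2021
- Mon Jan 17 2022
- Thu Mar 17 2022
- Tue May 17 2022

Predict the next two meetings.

Sun Jul 17 2022, Sat Sep 17 2022

The day-of-month is always 17 (61, 59, 61 days between events).
So this recurs on the 17th of every 2 months.
July 2022: Sun Jul 17 2022.
Next: September 2022 → Sat Sep 17 2022.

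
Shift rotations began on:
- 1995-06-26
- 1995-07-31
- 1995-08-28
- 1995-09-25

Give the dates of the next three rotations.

1995-10-30, 1995-11-27, 1995-12-25

These are Mondays with 35, 28, 28-day gaps.
Each is the final Monday of its month — 1995-07-31 is past the 28th, so '4th Monday' doesn't fit.
October 1995 ends with Monday 1995-10-30.
November 1995 ends with Monday 1995-11-27.
Last Monday of December 1995: 1995-12-25.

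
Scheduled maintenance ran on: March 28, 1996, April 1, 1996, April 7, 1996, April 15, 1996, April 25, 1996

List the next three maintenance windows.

Gaps: 4, 6, 8, 10 days — each gap is 2 larger than the previous one.
Next gap: 12 days. April 25, 1996 + 12 days = May 7, 1996.
Next gap: 14 days. May 7, 1996 + 14 days = May 21, 1996.
Next gap: 16 days. May 21, 1996 + 16 days = June 6, 1996.

May 7, 1996; May 21, 1996; June 6, 1996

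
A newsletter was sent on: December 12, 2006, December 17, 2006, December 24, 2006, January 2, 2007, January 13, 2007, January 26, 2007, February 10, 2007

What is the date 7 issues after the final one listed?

July 21, 2007

Gaps: 5, 7, 9, 11, 13, 15 days — each gap is 2 larger than the previous one.
Next gap: 17 days. February 10, 2007 + 17 days = February 27, 2007.
Next gap: 19 days. February 27, 2007 + 19 days = March 18, 2007.
Next gap: 21 days. March 18, 2007 + 21 days = April 8, 2007.
Next gap: 23 days. April 8, 2007 + 23 days = May 1, 2007.
Next gap: 25 days. May 1, 2007 + 25 days = May 26, 2007.
Next gap: 27 days. May 26, 2007 + 27 days = June 22, 2007.
Next gap: 29 days. June 22, 2007 + 29 days = July 21, 2007.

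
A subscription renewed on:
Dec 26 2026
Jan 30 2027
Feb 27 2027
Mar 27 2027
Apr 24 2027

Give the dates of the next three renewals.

May 29 2027, Jun 26 2027, Jul 31 2027

Every date is a Saturday; gaps 35, 28, 28, 28 days.
Each is the last Saturday of its month (at least one falls on the 29th or later, ruling out '4th Saturday').
Last Saturday of May 2027: May 29 2027.
Last Saturday of June 2027: Jun 26 2027.
July 2027 ends with Saturday Jul 31 2027.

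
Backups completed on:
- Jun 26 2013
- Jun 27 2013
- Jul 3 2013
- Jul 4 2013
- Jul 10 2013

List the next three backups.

Jul 11 2013, Jul 17 2013, Jul 18 2013

The gap pattern 1, 6, 1, 6 repeats every 2 events.
These are the Wednesdays and Thursdays of each week.
The following Thursday is Jul 11 2013.
Next Wednesday: Jul 17 2013.
Next Thursday: Jul 18 2013.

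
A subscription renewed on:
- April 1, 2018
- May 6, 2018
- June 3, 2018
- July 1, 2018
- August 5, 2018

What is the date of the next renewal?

September 2, 2018

All dates are Sundays, 35, 28, 28, 35 days apart.
Specifically, the 1st Sunday of each month.
September 2018 — 1st Sunday is September 2, 2018.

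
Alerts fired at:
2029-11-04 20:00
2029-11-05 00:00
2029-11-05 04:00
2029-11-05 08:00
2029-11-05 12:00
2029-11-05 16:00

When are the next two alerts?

2029-11-05 20:00, 2029-11-06 00:00

The interval is a steady 4 hours (4, 4, 4, 4, 4).
2029-11-05 16:00 + 4 h = 2029-11-05 20:00.
2029-11-05 20:00 + 4 h = 2029-11-06 00:00.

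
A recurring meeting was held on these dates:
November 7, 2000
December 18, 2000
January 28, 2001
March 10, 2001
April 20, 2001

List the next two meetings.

May 31, 2001; July 11, 2001

Gaps between consecutive events: 41, 41, 41, 41 days — a constant 41-day interval.
April 20, 2001 + 41 days = May 31, 2001.
May 31, 2001 + 41 days = July 11, 2001.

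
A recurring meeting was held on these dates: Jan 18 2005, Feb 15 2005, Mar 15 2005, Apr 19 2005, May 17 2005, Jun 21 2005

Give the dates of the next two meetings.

Jul 19 2005, Aug 16 2005

All dates are Tuesdays, 28, 28, 35, 28, 35 days apart.
Specifically, the 3rd Tuesday of each month.
July 2005 — 3rd Tuesday is Jul 19 2005.
August 2005 — 3rd Tuesday is Aug 16 2005.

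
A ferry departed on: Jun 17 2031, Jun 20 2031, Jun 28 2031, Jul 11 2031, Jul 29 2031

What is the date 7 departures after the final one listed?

Apr 20 2032

The spacing grows by 5 each time: 3, 8, 13, 18 days.
Next gap: 23 days. Jul 29 2031 + 23 days = Aug 21 2031.
Next gap: 28 days. Aug 21 2031 + 28 days = Sep 18 2031.
Next gap: 33 days. Sep 18 2031 + 33 days = Oct 21 2031.
Next gap: 38 days. Oct 21 2031 + 38 days = Nov 28 2031.
Next gap: 43 days. Nov 28 2031 + 43 days = Jan 10 2032.
Next gap: 48 days. Jan 10 2032 + 48 days = Feb 27 2032.
Next gap: 53 days. Feb 27 2032 + 53 days = Apr 20 2032.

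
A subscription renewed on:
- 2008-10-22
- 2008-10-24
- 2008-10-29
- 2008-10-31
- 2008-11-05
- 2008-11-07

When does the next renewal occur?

2008-11-12

Gaps: 2, 5, 2, 5, 2 days — not constant, but cyclic with period 2.
The events fall on every Wednesday and Friday.
Next Wednesday: 2008-11-12.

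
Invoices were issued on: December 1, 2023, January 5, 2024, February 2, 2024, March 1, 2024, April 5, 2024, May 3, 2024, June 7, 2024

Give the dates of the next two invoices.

July 5, 2024; August 2, 2024

These are Fridays at 28- or 35-day spacing (35, 28, 28, 35, 28, 35).
The pattern: 1st Friday of the month.
1st Friday of July 2024: July 5, 2024.
August 2024 — 1st Friday is August 2, 2024.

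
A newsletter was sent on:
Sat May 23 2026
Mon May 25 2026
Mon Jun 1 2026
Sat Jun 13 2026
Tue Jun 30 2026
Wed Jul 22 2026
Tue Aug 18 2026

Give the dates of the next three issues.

Gaps: 2, 7, 12, 17, 22, 27 days — each gap is 5 larger than the previous one.
Next gap: 32 days. Tue Aug 18 2026 + 32 days = Sat Sep 19 2026.
Next gap: 37 days. Sat Sep 19 2026 + 37 days = Mon Oct 26 2026.
Next gap: 42 days. Mon Oct 26 2026 + 42 days = Mon Dec 7 2026.

Sat Sep 19 2026, Mon Oct 26 2026, Mon Dec 7 2026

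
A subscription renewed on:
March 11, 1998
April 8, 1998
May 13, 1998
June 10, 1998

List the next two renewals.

Gaps: 28, 35, 28 days — a mix of 28 and 35. Every date is a Wednesday.
Each is the 2nd Wednesday of its month.
July 1998 — 2nd Wednesday is July 8, 1998.
August 1998 — 2nd Wednesday is August 12, 1998.

July 8, 1998; August 12, 1998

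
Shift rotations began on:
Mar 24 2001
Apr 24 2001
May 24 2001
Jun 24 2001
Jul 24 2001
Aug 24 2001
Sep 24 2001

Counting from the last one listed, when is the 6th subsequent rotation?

Gaps: 31, 30, 31, 30, 31, 31 days — not constant. Every event is on the 24th of the month.
Pattern: the 24th of each month.
October 2001: Oct 24 2001.
Next: November 2001 → Nov 24 2001.
December 2001: Dec 24 2001.
Next: January 2002 → Jan 24 2002.
Next: February 2002 → Feb 24 2002.
Next: March 2002 → Mar 24 2002.

Mar 24 2002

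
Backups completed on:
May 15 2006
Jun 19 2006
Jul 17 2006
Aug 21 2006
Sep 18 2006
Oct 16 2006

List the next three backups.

Nov 20 2006, Dec 18 2006, Jan 15 2007

All dates are Mondays, 35, 28, 35, 28, 28 days apart.
Specifically, the 3rd Monday of each month.
3rd Monday of November 2006: Nov 20 2006.
December 2006 — 3rd Monday is Dec 18 2006.
January 2007 — 3rd Monday is Jan 15 2007.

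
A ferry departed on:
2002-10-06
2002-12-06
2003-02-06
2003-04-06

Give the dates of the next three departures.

2003-06-06, 2003-08-06, 2003-10-06

Each date is the 6th; the gaps (61, 62, 59) track the month lengths.
The rule is the 6th of every 2 months.
June 2003: 2003-06-06.
Next: August 2003 → 2003-08-06.
October 2003: 2003-10-06.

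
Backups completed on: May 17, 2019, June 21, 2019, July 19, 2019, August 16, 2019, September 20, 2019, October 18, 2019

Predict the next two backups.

These are Fridays at 28- or 35-day spacing (35, 28, 28, 35, 28).
The pattern: 3rd Friday of the month.
November 2019 — 3rd Friday is November 15, 2019.
December 2019 — 3rd Friday is December 20, 2019.

November 15, 2019; December 20, 2019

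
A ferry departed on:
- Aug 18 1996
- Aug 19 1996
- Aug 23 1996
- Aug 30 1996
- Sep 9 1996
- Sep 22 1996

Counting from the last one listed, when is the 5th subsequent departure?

Jan 10 1997

The spacing grows by 3 each time: 1, 4, 7, 10, 13 days.
Next gap: 16 days. Sep 22 1996 + 16 days = Oct 8 1996.
Next gap: 19 days. Oct 8 1996 + 19 days = Oct 27 1996.
Next gap: 22 days. Oct 27 1996 + 22 days = Nov 18 1996.
Next gap: 25 days. Nov 18 1996 + 25 days = Dec 13 1996.
Next gap: 28 days. Dec 13 1996 + 28 days = Jan 10 1997.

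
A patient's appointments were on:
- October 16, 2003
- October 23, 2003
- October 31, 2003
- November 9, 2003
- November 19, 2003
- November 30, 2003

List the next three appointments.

December 12, 2003; December 25, 2003; January 8, 2004

Intervals are 7, 8, 9, 10, 11 days — an arithmetic progression with common difference 1.
Next gap: 12 days. November 30, 2003 + 12 days = December 12, 2003.
Next gap: 13 days. December 12, 2003 + 13 days = December 25, 2003.
Next gap: 14 days. December 25, 2003 + 14 days = January 8, 2004.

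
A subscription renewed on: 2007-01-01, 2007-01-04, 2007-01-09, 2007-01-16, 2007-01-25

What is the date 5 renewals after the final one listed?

2007-04-10

The spacing grows by 2 each time: 3, 5, 7, 9 days.
Next gap: 11 days. 2007-01-25 + 11 days = 2007-02-05.
Next gap: 13 days. 2007-02-05 + 13 days = 2007-02-18.
Next gap: 15 days. 2007-02-18 + 15 days = 2007-03-05.
Next gap: 17 days. 2007-03-05 + 17 days = 2007-03-22.
Next gap: 19 days. 2007-03-22 + 19 days = 2007-04-10.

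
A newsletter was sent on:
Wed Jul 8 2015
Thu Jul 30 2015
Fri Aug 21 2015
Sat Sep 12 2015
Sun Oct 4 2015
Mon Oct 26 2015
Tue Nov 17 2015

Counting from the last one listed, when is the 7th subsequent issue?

Tue Apr 19 2016

The spacing is 22, 22, 22, 22, 22, 22 days — always 22 days.
Tue Nov 17 2015 + 22 days = Wed Dec 9 2015.
Wed Dec 9 2015 + 22 days = Thu Dec 31 2015.
Thu Dec 31 2015 + 22 days = Fri Jan 22 2016.
Fri Jan 22 2016 + 22 days = Sat Feb 13 2016.
Sat Feb 13 2016 + 22 days = Sun Mar 6 2016.
Sun Mar 6 2016 + 22 days = Mon Mar 28 2016.
Mon Mar 28 2016 + 22 days = Tue Apr 19 2016.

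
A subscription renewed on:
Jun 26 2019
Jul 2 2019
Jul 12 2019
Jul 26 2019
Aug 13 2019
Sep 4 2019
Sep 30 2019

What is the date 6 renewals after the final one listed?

May 27 2020

Gaps: 6, 10, 14, 18, 22, 26 days — each gap is 4 larger than the previous one.
Next gap: 30 days. Sep 30 2019 + 30 days = Oct 30 2019.
Next gap: 34 days. Oct 30 2019 + 34 days = Dec 3 2019.
Next gap: 38 days. Dec 3 2019 + 38 days = Jan 10 2020.
Next gap: 42 days. Jan 10 2020 + 42 days = Feb 21 2020.
Next gap: 46 days. Feb 21 2020 + 46 days = Apr 7 2020.
Next gap: 50 days. Apr 7 2020 + 50 days = May 27 2020.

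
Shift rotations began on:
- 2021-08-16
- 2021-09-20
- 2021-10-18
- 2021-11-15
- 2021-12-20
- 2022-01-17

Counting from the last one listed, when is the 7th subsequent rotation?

Gaps: 35, 28, 28, 35, 28 days — a mix of 28 and 35. Every date is a Monday.
Each is the 3rd Monday of its month.
February 2022 — 3rd Monday is 2022-02-21.
3rd Monday of March 2022: 2022-03-21.
April 2022 — 3rd Monday is 2022-04-18.
3rd Monday of May 2022: 2022-05-16.
3rd Monday of June 2022: 2022-06-20.
3rd Monday of July 2022: 2022-07-18.
3rd Monday of August 2022: 2022-08-15.

2022-08-15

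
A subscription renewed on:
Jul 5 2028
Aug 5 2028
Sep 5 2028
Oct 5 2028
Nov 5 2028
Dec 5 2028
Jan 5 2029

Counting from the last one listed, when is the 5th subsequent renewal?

Gaps: 31, 31, 30, 31, 30, 31 days — not constant. Every event is on the 5th of the month.
Pattern: the 5th of each month.
February 2029: Feb 5 2029.
March 2029: Mar 5 2029.
April 2029: Apr 5 2029.
Next: May 2029 → May 5 2029.
Next: June 2029 → Jun 5 2029.

Jun 5 2029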